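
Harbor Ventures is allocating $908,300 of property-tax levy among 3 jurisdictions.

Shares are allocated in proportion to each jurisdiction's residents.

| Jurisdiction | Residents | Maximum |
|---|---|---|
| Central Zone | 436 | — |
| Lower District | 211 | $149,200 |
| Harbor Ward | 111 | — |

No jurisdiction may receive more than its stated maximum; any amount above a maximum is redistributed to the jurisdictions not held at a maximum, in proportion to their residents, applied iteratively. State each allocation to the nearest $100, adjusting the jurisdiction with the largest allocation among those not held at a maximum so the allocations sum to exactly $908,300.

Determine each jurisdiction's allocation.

Central Zone: $605,100 · Lower District: $149,200 · Harbor Ward: $154,000

Total residents = 758.
Unconstrained shares: Central Zone 522,452.24; Lower District 252,838.13; Harbor Ward 133,009.63.
Capped: Lower District ($149,200); remaining pool $759,100 reallocated over remaining residents 547.
Shares after redistribution: Central Zone 605,059.60 → $605,100; Harbor Ward 154,040.40 → $154,000.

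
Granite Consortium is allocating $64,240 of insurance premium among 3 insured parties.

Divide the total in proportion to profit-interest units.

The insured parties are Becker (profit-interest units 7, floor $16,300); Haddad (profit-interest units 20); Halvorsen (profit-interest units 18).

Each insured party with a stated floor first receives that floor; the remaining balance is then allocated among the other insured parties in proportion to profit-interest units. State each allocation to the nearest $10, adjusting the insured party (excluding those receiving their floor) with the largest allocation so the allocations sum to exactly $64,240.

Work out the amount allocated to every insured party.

Becker: $16,300 | Haddad: $25,230 | Halvorsen: $22,710

Fund the minimums — Becker $16,300. Balance $47,940.
Balance split over remaining profit-interest units 38: Haddad 25,231.58 → $25,230; Halvorsen 22,708.42 → $22,710.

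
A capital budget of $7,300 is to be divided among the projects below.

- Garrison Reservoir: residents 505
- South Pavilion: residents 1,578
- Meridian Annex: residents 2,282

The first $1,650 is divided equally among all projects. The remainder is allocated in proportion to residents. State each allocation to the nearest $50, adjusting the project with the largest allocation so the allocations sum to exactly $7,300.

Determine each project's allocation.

Garrison Reservoir: $1,200 | South Pavilion: $2,600 | Meridian Annex: $3,500

$1,650 shared equally gives $550 per project.
Remainder $5,650 by residents (total 4,365): Garrison Reservoir 653.67 → $650; South Pavilion 2,042.54 → $2,050; Meridian Annex 2,953.79 → $2,950.
Totals: Garrison Reservoir $550 + $650 = $1,200; South Pavilion $550 + $2,050 = $2,600; Meridian Annex $550 + $2,950 = $3,500.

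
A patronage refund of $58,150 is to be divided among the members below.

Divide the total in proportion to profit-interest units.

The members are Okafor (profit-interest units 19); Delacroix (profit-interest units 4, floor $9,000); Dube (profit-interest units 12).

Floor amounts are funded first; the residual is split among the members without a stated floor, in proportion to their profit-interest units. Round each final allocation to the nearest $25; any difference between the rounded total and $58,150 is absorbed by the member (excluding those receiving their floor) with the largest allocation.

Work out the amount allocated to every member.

Okafor: $30,125 · Delacroix: $9,000 · Dube: $19,025

Guaranteed amounts: Delacroix $9,000. Balance $49,150.
Balance split over remaining profit-interest units 31: Okafor 30,124.19 → $30,125; Dube 19,025.81 → $19,025.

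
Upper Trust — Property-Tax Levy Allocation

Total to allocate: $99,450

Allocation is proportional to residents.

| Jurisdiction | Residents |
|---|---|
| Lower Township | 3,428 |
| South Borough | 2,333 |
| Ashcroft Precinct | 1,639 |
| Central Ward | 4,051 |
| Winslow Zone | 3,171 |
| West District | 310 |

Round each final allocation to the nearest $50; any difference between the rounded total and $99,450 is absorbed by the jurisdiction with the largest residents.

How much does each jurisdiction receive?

Total residents = 3,428 + 2,333 + 1,639 + 4,051 + 3,171 + 310 = 14,932.
Proportional shares: Lower Township 22,831.14; South Borough 15,538.23; Ashcroft Precinct 10,916.06; Central Ward 26,980.44; Winslow Zone 21,119.47; West District 2,064.66.
Rounded to nearest $50: Lower Township $22,850; South Borough $15,550; Ashcroft Precinct $10,900; Central Ward $27,000; Winslow Zone $21,100; West District $2,050. Sum = $99,450.
No rounding difference to absorb.

Lower Township: $22,850; South Borough: $15,550; Ashcroft Precinct: $10,900; Central Ward: $27,000; Winslow Zone: $21,100; West District: $2,050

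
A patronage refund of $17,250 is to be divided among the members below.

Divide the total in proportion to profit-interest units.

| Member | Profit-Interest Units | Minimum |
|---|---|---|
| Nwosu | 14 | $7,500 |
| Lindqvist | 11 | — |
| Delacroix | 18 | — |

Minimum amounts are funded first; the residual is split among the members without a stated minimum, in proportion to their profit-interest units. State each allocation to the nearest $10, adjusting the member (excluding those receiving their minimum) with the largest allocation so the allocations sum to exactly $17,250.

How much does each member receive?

Minimums first: Nwosu $7,500. Remaining pool $9,750.
Remaining pool split over remaining profit-interest units 29: Lindqvist 3,698.28 → $3,700; Delacroix 6,051.72 → $6,050.

Nwosu: $7,500; Lindqvist: $3,700; Delacroix: $6,050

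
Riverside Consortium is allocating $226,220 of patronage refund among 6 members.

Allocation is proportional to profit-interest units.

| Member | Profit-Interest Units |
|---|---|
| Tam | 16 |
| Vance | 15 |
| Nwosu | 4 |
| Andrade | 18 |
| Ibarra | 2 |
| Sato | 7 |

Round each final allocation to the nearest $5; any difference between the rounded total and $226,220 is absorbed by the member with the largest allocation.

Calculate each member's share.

Tam: $58,380 | Vance: $54,730 | Nwosu: $14,595 | Andrade: $65,680 | Ibarra: $7,295 | Sato: $25,540

Profit-interest units total: 62.
Pro-rata amounts: Tam 16/62 × $226,220 = 58,379.35; Vance 15/62 × $226,220 = 54,730.65; Nwosu 4/62 × $226,220 = 14,594.84; Andrade 18/62 × $226,220 = 65,676.77; Ibarra 2/62 × $226,220 = 7,297.42; Sato 7/62 × $226,220 = 25,540.97.
Rounded to nearest $5: Tam $58,380; Vance $54,730; Nwosu $14,595; Andrade $65,675; Ibarra $7,295; Sato $25,540. Sum = $226,215.
Difference $226,220 − $226,215 = +$5 applied to largest allocation (Andrade): Andrade becomes $65,680.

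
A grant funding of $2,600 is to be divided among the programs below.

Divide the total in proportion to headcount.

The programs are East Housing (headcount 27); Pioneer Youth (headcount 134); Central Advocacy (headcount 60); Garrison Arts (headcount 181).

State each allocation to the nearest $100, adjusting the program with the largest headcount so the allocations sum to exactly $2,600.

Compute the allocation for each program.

Sum of headcount: 402.
Proportional shares: East Housing 27/402 × $2,600 = 174.63; Pioneer Youth 134/402 × $2,600 = 866.67; Central Advocacy 60/402 × $2,600 = 388.06; Garrison Arts 181/402 × $2,600 = 1,170.65.
After rounding ($100): East Housing $200; Pioneer Youth $900; Central Advocacy $400; Garrison Arts $1,200. Sum = $2,700.
Difference $2,600 − $2,700 = −$100 applied to largest headcount (Garrison Arts): Garrison Arts becomes $1,100.

East Housing: $200 | Pioneer Youth: $900 | Central Advocacy: $400 | Garrison Arts: $1,100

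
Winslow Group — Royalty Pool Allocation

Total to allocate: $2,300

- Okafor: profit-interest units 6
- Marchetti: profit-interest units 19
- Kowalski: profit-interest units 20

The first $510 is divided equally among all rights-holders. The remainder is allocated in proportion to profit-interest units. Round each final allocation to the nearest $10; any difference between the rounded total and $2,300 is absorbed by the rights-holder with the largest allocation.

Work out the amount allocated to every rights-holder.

First tranche $510 split equally: $170 each.
Remainder $1,790 by profit-interest units (total 45): Okafor 238.67 → $240; Marchetti 755.78 → $760; Kowalski 795.56 → $800.
Rounding difference −$10 on remainder applied to Kowalski.
Totals: Okafor $170 + $240 = $410; Marchetti $170 + $760 = $930; Kowalski $170 + $790 = $960.

Okafor: $410; Marchetti: $930; Kowalski: $960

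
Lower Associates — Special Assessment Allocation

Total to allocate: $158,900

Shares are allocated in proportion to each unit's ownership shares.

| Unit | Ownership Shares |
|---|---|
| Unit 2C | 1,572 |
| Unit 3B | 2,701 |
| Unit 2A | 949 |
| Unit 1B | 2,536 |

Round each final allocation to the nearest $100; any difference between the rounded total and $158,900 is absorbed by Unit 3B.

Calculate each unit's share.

Unit 2C: $32,200 · Unit 3B: $55,400 · Unit 2A: $19,400 · Unit 1B: $51,900

Sum of ownership shares: 7,758.
Proportional shares: Unit 2C 1,572/7,758 × $158,900 = 32,197.83; Unit 3B 2,701/7,758 × $158,900 = 55,322.11; Unit 2A 949/7,758 × $158,900 = 19,437.50; Unit 1B 2,536/7,758 × $158,900 = 51,942.56.
After rounding ($100): Unit 2C $32,200; Unit 3B $55,300; Unit 2A $19,400; Unit 1B $51,900. Sum = $158,800.
Difference $158,900 − $158,800 = +$100 applied to Unit 3B: Unit 3B becomes $55,400.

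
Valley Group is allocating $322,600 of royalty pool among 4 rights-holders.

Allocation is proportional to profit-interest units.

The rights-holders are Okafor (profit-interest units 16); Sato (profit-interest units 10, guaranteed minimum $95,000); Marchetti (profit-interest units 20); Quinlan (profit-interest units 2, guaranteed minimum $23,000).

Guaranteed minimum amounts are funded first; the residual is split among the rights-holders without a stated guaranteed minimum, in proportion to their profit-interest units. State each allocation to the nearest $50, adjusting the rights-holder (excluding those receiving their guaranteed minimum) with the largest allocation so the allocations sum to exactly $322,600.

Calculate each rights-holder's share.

Fund the minimums — Sato $95,000; Quinlan $23,000. Balance $204,600.
Balance split over remaining profit-interest units 36: Okafor 90,933.33 → $90,950; Marchetti 113,666.67 → $113,650.

Okafor: $90,950; Sato: $95,000; Marchetti: $113,650; Quinlan: $23,000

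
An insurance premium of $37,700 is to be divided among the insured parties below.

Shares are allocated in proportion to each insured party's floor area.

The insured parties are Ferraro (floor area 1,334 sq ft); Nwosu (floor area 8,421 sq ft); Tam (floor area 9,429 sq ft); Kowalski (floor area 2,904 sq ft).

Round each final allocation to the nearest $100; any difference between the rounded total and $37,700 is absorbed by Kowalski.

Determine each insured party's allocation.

Total floor area = 22,088.
Raw shares: Ferraro 1,334/22,088 × $37,700 = 2,276.88; Nwosu 8,421/22,088 × $37,700 = 14,373.04; Tam 9,429/22,088 × $37,700 = 16,093.50; Kowalski 2,904/22,088 × $37,700 = 4,956.57.
Rounded to nearest $100: Ferraro $2,300; Nwosu $14,400; Tam $16,100; Kowalski $5,000. Sum = $37,800.
Difference $37,700 − $37,800 = −$100 applied to Kowalski: Kowalski becomes $4,900.

Ferraro: $2,300 | Nwosu: $14,400 | Tam: $16,100 | Kowalski: $4,900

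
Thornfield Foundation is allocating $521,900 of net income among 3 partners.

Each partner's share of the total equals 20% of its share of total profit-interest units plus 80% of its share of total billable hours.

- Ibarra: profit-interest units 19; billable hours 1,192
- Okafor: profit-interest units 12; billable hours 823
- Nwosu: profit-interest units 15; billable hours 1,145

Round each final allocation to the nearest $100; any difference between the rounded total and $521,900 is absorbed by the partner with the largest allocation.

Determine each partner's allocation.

Ibarra: $200,600 · Okafor: $136,000 · Nwosu: $185,300

Profit-interest units total 46; billable hours total 3,160.
Blended shares (20% profit-interest units + 80% billable hours): Ibarra 0.3844; Okafor 0.2605; Nwosu 0.3551.
Raw shares: Ibarra 200,608.36; Okafor 135,969.74; Nwosu 185,321.89.
Rounded to nearest $100: Ibarra $200,600; Okafor $136,000; Nwosu $185,300. Sum = $521,900.
Rounded total matches; no reconciliation needed.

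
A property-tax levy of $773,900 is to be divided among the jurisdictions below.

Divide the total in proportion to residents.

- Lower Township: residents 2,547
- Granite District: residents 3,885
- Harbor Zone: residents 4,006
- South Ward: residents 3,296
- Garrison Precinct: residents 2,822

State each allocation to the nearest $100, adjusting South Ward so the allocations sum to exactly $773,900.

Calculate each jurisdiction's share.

Total residents = 16,556.
Raw shares: Lower Township 2,547/16,556 × $773,900 = 119,057.94; Granite District 3,885/16,556 × $773,900 = 181,601.93; Harbor Zone 4,006/16,556 × $773,900 = 187,258.00; South Ward 3,296/16,556 × $773,900 = 154,069.49; Garrison Precinct 2,822/16,556 × $773,900 = 131,912.65.
After rounding ($100): Lower Township $119,100; Granite District $181,600; Harbor Zone $187,300; South Ward $154,100; Garrison Precinct $131,900. Sum = $774,000.
Difference $773,900 − $774,000 = −$100 applied to South Ward: South Ward becomes $154,000.

Lower Township: $119,100; Granite District: $181,600; Harbor Zone: $187,300; South Ward: $154,000; Garrison Precinct: $131,900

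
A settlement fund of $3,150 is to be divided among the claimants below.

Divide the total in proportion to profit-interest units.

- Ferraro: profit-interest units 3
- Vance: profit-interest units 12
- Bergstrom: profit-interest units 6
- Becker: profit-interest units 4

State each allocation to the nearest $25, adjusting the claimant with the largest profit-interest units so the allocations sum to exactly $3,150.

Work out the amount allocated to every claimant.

Ferraro: $375; Vance: $1,525; Bergstrom: $750; Becker: $500

Combined profit-interest units = 25.
Unrounded shares: Ferraro 3/25 × $3,150 = 378.00; Vance 12/25 × $3,150 = 1,512.00; Bergstrom 6/25 × $3,150 = 756.00; Becker 4/25 × $3,150 = 504.00.
At nearest $25: Ferraro $375; Vance $1,500; Bergstrom $750; Becker $500. Sum = $3,125.
Difference $3,150 − $3,125 = +$25 applied to largest profit-interest units (Vance): Vance becomes $1,525.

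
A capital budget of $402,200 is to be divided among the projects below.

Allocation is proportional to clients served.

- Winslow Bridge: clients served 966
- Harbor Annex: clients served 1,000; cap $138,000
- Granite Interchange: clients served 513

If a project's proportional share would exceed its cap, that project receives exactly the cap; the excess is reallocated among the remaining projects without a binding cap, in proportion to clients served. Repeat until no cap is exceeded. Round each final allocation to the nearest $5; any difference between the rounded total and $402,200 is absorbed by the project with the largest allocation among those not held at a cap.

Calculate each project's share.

Winslow Bridge: $172,560; Harbor Annex: $138,000; Granite Interchange: $91,640

Clients served total: 2,479.
Proportional shares (ignoring caps): Winslow Bridge 156,726.58; Harbor Annex 162,242.84; Granite Interchange 83,230.58.
Held at cap: Harbor Annex ($138,000); remaining pool $264,200 reallocated over remaining clients served 1,479.
Remaining shares: Winslow Bridge 172,560.65 → $172,560; Granite Interchange 91,639.35 → $91,640.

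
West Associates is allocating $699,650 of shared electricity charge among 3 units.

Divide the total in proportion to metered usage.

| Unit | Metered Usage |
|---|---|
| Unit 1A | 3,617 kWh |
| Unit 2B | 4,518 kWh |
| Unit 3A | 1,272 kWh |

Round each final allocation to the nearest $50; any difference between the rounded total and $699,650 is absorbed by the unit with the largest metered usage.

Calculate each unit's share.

Metered usage total: 3,617 + 4,518 + 1,272 = 9,407.
Unrounded shares: Unit 1A 269,016.06; Unit 2B 336,028.35; Unit 3A 94,605.59.
After rounding ($50): Unit 1A $269,000; Unit 2B $336,050; Unit 3A $94,600. Sum = $699,650.
Rounded total matches; no reconciliation needed.

Unit 1A: $269,000 · Unit 2B: $336,050 · Unit 3A: $94,600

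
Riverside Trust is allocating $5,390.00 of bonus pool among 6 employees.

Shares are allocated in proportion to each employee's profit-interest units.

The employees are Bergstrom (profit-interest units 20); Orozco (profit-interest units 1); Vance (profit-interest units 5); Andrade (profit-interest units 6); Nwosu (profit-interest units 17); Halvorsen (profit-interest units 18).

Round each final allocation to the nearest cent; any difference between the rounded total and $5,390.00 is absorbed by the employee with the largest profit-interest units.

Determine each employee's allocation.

Total profit-interest units = 20 + 1 + 5 + 6 + 17 + 18 = 67.
Proportional shares: Bergstrom 1,608.9552; Orozco 80.4478; Vance 402.2388; Andrade 482.6866; Nwosu 1,367.6119; Halvorsen 1,448.0597.
At nearest cent: Bergstrom $1,608.96; Orozco $80.45; Vance $402.24; Andrade $482.69; Nwosu $1,367.61; Halvorsen $1,448.06. Sum = $5,390.01.
Difference $5,390.00 − $5,390.01 = −$0.01 applied to largest profit-interest units (Bergstrom): Bergstrom becomes $1,608.95.

Bergstrom: $1,608.95 · Orozco: $80.45 · Vance: $402.24 · Andrade: $482.69 · Nwosu: $1,367.61 · Halvorsen: $1,448.06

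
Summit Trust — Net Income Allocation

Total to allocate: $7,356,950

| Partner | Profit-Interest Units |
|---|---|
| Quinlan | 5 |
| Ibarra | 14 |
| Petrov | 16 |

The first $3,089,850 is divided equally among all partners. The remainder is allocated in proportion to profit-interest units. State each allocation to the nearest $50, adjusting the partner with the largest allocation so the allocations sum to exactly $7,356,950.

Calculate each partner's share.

Quinlan: $1,639,550 | Ibarra: $2,736,800 | Petrov: $2,980,600

First tranche $3,089,850 split equally: $1,029,950 each.
Remainder $4,267,100 by profit-interest units (total 35): Quinlan 609,585.71 → $609,600; Ibarra 1,706,840.00 → $1,706,850; Petrov 1,950,674.29 → $1,950,650.
Totals: Quinlan $1,029,950 + $609,600 = $1,639,550; Ibarra $1,029,950 + $1,706,850 = $2,736,800; Petrov $1,029,950 + $1,950,650 = $2,980,600.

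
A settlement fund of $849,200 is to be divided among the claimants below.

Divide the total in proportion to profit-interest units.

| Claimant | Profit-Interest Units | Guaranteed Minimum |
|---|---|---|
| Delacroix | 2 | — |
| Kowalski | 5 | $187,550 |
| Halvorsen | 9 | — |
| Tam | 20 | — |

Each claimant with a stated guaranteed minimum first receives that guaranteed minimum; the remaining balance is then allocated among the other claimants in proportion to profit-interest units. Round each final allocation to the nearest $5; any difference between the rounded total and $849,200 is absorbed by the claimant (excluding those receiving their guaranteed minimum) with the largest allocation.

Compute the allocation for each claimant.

Delacroix: $42,685; Kowalski: $187,550; Halvorsen: $192,090; Tam: $426,875

Minimums first: Kowalski $187,550. Remaining pool $661,650.
Remaining pool split over remaining profit-interest units 31: Delacroix 42,687.10 → $42,685; Halvorsen 192,091.94 → $192,090; Tam 426,870.97 → $426,870.
Rounding difference +$5 applied to Tam → $426,875.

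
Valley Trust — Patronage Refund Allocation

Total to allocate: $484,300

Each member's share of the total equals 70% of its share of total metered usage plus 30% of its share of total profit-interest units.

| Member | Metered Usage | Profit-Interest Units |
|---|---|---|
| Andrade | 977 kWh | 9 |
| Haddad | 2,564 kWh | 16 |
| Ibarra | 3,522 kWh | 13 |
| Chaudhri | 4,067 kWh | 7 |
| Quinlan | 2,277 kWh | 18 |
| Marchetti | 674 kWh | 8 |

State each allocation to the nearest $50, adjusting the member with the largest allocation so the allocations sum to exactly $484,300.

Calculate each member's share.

Andrade: $41,950 | Haddad: $94,450 | Ibarra: $111,400 | Chaudhri: $112,250 | Quinlan: $91,650 | Marchetti: $32,600

Metered usage total 14,081; profit-interest units total 71.
Blended shares (70% metered usage + 30% profit-interest units): Andrade 0.0866; Haddad 0.1951; Ibarra 0.2300; Chaudhri 0.2318; Quinlan 0.1893; Marchetti 0.0673.
Pro-rata amounts: Andrade 41,939.01; Haddad 94,471.52; Ibarra 111,397.03; Chaudhri 112,240.26; Quinlan 91,654.46; Marchetti 32,597.73.
At nearest $50: Andrade $41,950; Haddad $94,450; Ibarra $111,400; Chaudhri $112,250; Quinlan $91,650; Marchetti $32,600. Sum = $484,300.
Sum already equals the total — no adjustment.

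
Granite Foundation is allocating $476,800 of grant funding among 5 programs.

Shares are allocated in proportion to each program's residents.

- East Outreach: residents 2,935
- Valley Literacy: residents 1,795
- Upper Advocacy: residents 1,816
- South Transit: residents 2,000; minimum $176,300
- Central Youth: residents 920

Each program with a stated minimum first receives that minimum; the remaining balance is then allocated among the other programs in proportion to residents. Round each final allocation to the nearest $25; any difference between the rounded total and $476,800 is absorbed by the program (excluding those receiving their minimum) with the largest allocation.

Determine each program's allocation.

East Outreach: $118,125 | Valley Literacy: $72,250 | Upper Advocacy: $73,100 | South Transit: $176,300 | Central Youth: $37,025

Guaranteed amounts: South Transit $176,300. Balance $300,500.
Balance split over remaining residents 7,466: East Outreach 118,131.19 → $118,125; Valley Literacy 72,247.19 → $72,250; Upper Advocacy 73,092.42 → $73,100; Central Youth 37,029.20 → $37,025.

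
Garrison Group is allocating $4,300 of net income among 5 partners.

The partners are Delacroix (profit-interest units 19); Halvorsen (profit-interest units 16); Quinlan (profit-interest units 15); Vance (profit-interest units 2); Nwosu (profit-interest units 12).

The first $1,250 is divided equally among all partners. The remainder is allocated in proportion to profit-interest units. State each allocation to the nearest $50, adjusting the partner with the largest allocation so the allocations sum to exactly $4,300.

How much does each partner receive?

Delacroix: $1,200; Halvorsen: $1,000; Quinlan: $950; Vance: $350; Nwosu: $800

Equal tier: $1,250 ÷ 5 = $250 apiece.
Remainder $3,050 by profit-interest units (total 64): Delacroix 905.47 → $900; Halvorsen 762.50 → $750; Quinlan 714.84 → $700; Vance 95.31 → $100; Nwosu 571.88 → $550.
Rounding difference +$50 on remainder applied to Delacroix.
Totals: Delacroix $250 + $950 = $1,200; Halvorsen $250 + $750 = $1,000; Quinlan $250 + $700 = $950; Vance $250 + $100 = $350; Nwosu $250 + $550 = $800.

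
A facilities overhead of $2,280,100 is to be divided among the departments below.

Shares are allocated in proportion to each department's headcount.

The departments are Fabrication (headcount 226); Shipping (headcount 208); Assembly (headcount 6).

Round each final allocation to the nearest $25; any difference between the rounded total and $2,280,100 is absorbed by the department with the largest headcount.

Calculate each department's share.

Fabrication: $1,171,125; Shipping: $1,077,875; Assembly: $31,100

Total headcount = 440.
Pro-rata amounts: Fabrication 226/440 × $2,280,100 = 1,171,142.27; Shipping 208/440 × $2,280,100 = 1,077,865.45; Assembly 6/440 × $2,280,100 = 31,092.27.
At nearest $25: Fabrication $1,171,150; Shipping $1,077,875; Assembly $31,100. Sum = $2,280,125.
Difference $2,280,100 − $2,280,125 = −$25 applied to largest headcount (Fabrication): Fabrication becomes $1,171,125.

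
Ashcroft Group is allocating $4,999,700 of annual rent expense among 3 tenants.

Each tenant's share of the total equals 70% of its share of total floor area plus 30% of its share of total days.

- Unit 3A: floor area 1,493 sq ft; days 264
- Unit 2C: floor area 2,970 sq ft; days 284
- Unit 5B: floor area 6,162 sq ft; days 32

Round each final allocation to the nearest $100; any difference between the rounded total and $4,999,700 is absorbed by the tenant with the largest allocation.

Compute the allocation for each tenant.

Unit 3A: $1,174,500; Unit 2C: $1,712,700; Unit 5B: $2,112,500

Totals — floor area 10,625, days 580.
Composite weights (70% floor area + 30% days): Unit 3A 0.2349; Unit 2C 0.3426; Unit 5B 0.4225.
Pro-rata amounts: Unit 3A 1,174,499.91; Unit 2C 1,712,732.93; Unit 5B 2,112,467.16.
At nearest $100: Unit 3A $1,174,500; Unit 2C $1,712,700; Unit 5B $2,112,500. Sum = $4,999,700.
No rounding difference to absorb.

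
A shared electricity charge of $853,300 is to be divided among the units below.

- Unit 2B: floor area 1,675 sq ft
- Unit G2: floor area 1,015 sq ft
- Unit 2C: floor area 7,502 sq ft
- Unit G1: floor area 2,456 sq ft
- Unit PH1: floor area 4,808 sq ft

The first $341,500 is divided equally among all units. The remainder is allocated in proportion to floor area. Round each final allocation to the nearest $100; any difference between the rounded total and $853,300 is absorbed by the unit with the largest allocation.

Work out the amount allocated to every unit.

Equal tier: $341,500 ÷ 5 = $68,300 apiece.
Remainder $511,800 by floor area (total 17,456): Unit 2B 49,110.05 → $49,100; Unit G2 29,759.22 → $29,800; Unit 2C 219,954.38 → $220,000; Unit G1 72,008.52 → $72,000; Unit PH1 140,967.83 → $141,000.
Rounding difference −$100 on remainder applied to Unit 2C.
Totals: Unit 2B $68,300 + $49,100 = $117,400; Unit G2 $68,300 + $29,800 = $98,100; Unit 2C $68,300 + $219,900 = $288,200; Unit G1 $68,300 + $72,000 = $140,300; Unit PH1 $68,300 + $141,000 = $209,300.

Unit 2B: $117,400 | Unit G2: $98,100 | Unit 2C: $288,200 | Unit G1: $140,300 | Unit PH1: $209,300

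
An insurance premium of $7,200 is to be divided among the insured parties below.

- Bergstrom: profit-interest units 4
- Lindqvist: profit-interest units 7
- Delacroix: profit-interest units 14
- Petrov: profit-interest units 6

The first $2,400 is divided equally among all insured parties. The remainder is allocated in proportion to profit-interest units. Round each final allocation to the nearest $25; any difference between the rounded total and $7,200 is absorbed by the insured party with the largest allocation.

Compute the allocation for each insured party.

Bergstrom: $1,225 · Lindqvist: $1,675 · Delacroix: $2,775 · Petrov: $1,525

Equal tier: $2,400 ÷ 4 = $600 apiece.
Remainder $4,800 by profit-interest units (total 31): Bergstrom 619.35 → $625; Lindqvist 1,083.87 → $1,075; Delacroix 2,167.74 → $2,175; Petrov 929.03 → $925.
Totals: Bergstrom $600 + $625 = $1,225; Lindqvist $600 + $1,075 = $1,675; Delacroix $600 + $2,175 = $2,775; Petrov $600 + $925 = $1,525.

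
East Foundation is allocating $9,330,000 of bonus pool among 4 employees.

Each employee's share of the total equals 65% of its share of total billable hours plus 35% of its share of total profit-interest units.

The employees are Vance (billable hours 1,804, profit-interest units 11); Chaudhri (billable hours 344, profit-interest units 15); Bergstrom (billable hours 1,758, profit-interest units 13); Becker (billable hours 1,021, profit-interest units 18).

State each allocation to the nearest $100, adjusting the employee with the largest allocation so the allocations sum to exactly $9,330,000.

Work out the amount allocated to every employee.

Vance: $2,850,700; Chaudhri: $1,282,800; Bergstrom: $2,908,600; Becker: $2,287,900

Totals — billable hours 4,927, profit-interest units 57.
Blended shares (65% billable hours + 35% profit-interest units): Vance 0.3055; Chaudhri 0.1375; Bergstrom 0.3118; Becker 0.2452.
Raw shares: Vance 2,850,674.98; Chaudhri 1,282,761.63; Bergstrom 2,908,633.87; Becker 2,287,929.52.
Rounded to nearest $100: Vance $2,850,700; Chaudhri $1,282,800; Bergstrom $2,908,600; Becker $2,287,900. Sum = $9,330,000.
Rounded total matches; no reconciliation needed.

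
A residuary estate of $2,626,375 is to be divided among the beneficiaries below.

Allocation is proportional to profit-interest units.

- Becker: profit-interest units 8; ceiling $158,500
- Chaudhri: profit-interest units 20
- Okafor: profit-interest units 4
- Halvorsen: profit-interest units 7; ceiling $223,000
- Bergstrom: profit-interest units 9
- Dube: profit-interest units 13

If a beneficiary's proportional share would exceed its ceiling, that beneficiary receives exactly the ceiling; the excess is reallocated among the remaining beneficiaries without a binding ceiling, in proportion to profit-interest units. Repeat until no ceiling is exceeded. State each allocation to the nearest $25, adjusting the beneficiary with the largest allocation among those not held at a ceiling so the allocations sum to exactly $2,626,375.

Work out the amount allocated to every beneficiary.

Sum of profit-interest units: 61.
Unconstrained shares: Becker 344,442.62; Chaudhri 861,106.56; Okafor 172,221.31; Halvorsen 301,387.30; Bergstrom 387,497.95; Dube 559,719.26.
Held at cap: Becker ($158,500), Halvorsen ($223,000); residual $2,244,875 reallocated over remaining profit-interest units 46.
Shares after redistribution: Chaudhri 976,032.61 → $976,025; Okafor 195,206.52 → $195,200; Bergstrom 439,214.67 → $439,225; Dube 634,421.20 → $634,425.

Becker: $158,500; Chaudhri: $976,025; Okafor: $195,200; Halvorsen: $223,000; Bergstrom: $439,225; Dube: $634,425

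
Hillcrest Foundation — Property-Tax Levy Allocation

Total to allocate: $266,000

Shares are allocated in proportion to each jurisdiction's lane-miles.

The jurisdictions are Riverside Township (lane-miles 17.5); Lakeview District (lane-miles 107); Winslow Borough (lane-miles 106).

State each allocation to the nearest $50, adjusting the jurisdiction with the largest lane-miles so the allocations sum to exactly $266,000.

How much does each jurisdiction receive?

Sum of lane-miles: 230.5.
Pro-rata amounts: Riverside Township 17.5/230.5 × $266,000 = 20,195.23; Lakeview District 107/230.5 × $266,000 = 123,479.39; Winslow Borough 106/230.5 × $266,000 = 122,325.38.
At nearest $50: Riverside Township $20,200; Lakeview District $123,500; Winslow Borough $122,350. Sum = $266,050.
Difference $266,000 − $266,050 = −$50 applied to largest lane-miles (Lakeview District): Lakeview District becomes $123,450.

Riverside Township: $20,200 · Lakeview District: $123,450 · Winslow Borough: $122,350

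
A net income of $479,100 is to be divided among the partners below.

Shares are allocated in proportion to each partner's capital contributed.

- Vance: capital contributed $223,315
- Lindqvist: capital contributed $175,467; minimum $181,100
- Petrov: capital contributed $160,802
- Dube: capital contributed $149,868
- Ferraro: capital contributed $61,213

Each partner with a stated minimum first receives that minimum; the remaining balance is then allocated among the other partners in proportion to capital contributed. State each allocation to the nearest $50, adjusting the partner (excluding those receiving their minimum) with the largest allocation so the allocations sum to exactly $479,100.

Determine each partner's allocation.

Fund the minimums — Lindqvist $181,100. Remaining pool $298,000.
Remaining pool split over remaining capital contributed 595,198: Vance 111,807.95 → $111,800; Petrov 80,509.34 → $80,500; Dube 75,034.97 → $75,050; Ferraro 30,647.74 → $30,650.

Vance: $111,800; Lindqvist: $181,100; Petrov: $80,500; Dube: $75,050; Ferraro: $30,650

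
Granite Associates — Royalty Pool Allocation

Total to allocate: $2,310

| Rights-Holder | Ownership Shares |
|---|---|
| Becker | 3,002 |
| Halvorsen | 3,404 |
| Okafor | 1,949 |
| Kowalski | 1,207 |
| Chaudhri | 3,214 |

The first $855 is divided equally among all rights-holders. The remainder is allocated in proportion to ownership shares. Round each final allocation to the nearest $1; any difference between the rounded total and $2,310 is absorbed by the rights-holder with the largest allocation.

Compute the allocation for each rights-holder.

$855 shared equally gives $171 per rights-holder.
Remainder $1,455 by ownership shares (total 12,776): Becker 341.88 → $342; Halvorsen 387.67 → $388; Okafor 221.96 → $222; Kowalski 137.46 → $137; Chaudhri 366.03 → $366.
Totals: Becker $171 + $342 = $513; Halvorsen $171 + $388 = $559; Okafor $171 + $222 = $393; Kowalski $171 + $137 = $308; Chaudhri $171 + $366 = $537.

Becker: $513 · Halvorsen: $559 · Okafor: $393 · Kowalski: $308 · Chaudhri: $537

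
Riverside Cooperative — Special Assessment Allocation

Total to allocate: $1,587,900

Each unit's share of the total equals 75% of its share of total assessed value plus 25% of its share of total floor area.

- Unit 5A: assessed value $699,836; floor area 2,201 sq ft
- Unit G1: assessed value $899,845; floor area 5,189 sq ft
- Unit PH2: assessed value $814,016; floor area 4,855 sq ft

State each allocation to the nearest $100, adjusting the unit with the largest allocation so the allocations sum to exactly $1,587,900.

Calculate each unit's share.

Assessed value total 2,413,697; floor area total 12,245.
Composite weights (75% assessed value + 25% floor area): Unit 5A 0.2624; Unit G1 0.3855; Unit PH2 0.3521.
Raw shares: Unit 5A 416,656.08; Unit G1 612,210.13; Unit PH2 559,033.79.
Rounded to nearest $100: Unit 5A $416,700; Unit G1 $612,200; Unit PH2 $559,000. Sum = $1,587,900.
No rounding difference to absorb.

Unit 5A: $416,700; Unit G1: $612,200; Unit PH2: $559,000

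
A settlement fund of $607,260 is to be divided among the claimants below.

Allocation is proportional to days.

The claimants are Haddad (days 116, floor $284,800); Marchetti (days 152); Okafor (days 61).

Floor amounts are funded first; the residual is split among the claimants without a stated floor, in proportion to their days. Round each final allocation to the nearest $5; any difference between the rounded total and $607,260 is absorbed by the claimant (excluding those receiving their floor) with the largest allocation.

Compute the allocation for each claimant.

Haddad: $284,800; Marchetti: $230,110; Okafor: $92,350

Minimums first: Haddad $284,800. Balance $322,460.
Balance split over remaining days 213: Marchetti 230,112.30 → $230,110; Okafor 92,347.70 → $92,350.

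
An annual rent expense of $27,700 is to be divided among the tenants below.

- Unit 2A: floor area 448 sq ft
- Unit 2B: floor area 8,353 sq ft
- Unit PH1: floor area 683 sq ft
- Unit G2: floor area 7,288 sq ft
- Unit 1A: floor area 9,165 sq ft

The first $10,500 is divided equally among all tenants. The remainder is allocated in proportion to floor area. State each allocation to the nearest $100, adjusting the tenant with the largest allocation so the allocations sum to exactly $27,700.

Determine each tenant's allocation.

Equal tier: $10,500 ÷ 5 = $2,100 apiece.
Remainder $17,200 by floor area (total 25,937): Unit 2A 297.09 → $300; Unit 2B 5,539.25 → $5,500; Unit PH1 452.93 → $500; Unit G2 4,833.00 → $4,800; Unit 1A 6,077.73 → $6,100.
Totals: Unit 2A $2,100 + $300 = $2,400; Unit 2B $2,100 + $5,500 = $7,600; Unit PH1 $2,100 + $500 = $2,600; Unit G2 $2,100 + $4,800 = $6,900; Unit 1A $2,100 + $6,100 = $8,200.

Unit 2A: $2,400; Unit 2B: $7,600; Unit PH1: $2,600; Unit G2: $6,900; Unit 1A: $8,200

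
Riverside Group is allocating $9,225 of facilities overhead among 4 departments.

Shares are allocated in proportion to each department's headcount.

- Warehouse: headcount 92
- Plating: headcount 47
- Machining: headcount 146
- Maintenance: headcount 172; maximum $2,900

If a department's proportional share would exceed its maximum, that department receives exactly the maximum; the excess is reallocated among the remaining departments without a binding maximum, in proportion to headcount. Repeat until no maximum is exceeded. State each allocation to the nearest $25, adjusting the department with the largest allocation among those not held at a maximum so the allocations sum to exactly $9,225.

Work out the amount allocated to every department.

Warehouse: $2,050 | Plating: $1,050 | Machining: $3,225 | Maintenance: $2,900

Sum of headcount: 457.
Unconstrained shares: Warehouse 1,857.11; Plating 948.74; Machining 2,947.16; Maintenance 3,471.99.
Held at cap: Maintenance ($2,900); balance $6,325 reallocated over remaining headcount 285.
Remaining shares: Warehouse 2,041.75 → $2,050; Plating 1,043.07 → $1,050; Machining 3,240.18 → $3,250.
Rounding difference −$25 applied to Machining → $3,225.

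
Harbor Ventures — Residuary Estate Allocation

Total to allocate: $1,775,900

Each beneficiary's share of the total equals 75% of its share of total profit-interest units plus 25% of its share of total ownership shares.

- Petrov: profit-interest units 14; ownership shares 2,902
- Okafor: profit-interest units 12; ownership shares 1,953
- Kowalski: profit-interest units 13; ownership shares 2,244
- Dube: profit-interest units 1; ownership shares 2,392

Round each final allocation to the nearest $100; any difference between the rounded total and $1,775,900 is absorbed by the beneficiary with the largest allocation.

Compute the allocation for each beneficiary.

Totals — profit-interest units 40, ownership shares 9,491.
Combined weights (75% profit-interest units + 25% ownership shares): Petrov 0.3389; Okafor 0.2764; Kowalski 0.3029; Dube 0.0818.
Raw shares: Petrov 601,925.04; Okafor 490,935.96; Kowalski 537,846.64; Dube 145,192.36.
After rounding ($100): Petrov $601,900; Okafor $490,900; Kowalski $537,800; Dube $145,200. Sum = $1,775,800.
Difference $1,775,900 − $1,775,800 = +$100 applied to largest allocation (Petrov): Petrov becomes $602,000.

Petrov: $602,000; Okafor: $490,900; Kowalski: $537,800; Dube: $145,200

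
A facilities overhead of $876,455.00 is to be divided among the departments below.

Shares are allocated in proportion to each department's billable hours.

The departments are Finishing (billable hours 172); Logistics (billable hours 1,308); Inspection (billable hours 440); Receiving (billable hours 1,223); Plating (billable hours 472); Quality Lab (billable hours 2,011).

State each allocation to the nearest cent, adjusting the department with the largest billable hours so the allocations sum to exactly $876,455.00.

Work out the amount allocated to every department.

Sum of billable hours: 172 + 1,308 + 440 + 1,223 + 472 + 2,011 = 5,626.
Pro-rata amounts: Finishing 26,795.2826; Logistics 203,768.7771; Inspection 68,546.0718; Receiving 190,526.9223; Plating 73,531.2407; Quality Lab 313,286.7055.
At nearest cent: Finishing $26,795.28; Logistics $203,768.78; Inspection $68,546.07; Receiving $190,526.92; Plating $73,531.24; Quality Lab $313,286.71. Sum = $876,455.00.
Rounded total matches; no reconciliation needed.

Finishing: $26,795.28 · Logistics: $203,768.78 · Inspection: $68,546.07 · Receiving: $190,526.92 · Plating: $73,531.24 · Quality Lab: $313,286.71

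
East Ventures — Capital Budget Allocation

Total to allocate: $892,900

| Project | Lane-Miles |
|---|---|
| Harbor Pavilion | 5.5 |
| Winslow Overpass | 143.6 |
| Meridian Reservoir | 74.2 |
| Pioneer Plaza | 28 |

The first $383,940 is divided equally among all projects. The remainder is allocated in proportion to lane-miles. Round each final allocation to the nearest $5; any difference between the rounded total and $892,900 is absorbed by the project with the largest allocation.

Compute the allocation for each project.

$383,940 shared equally gives $95,985 per project.
Remainder $508,960 by lane-miles (total 251.3): Harbor Pavilion 11,139.20 → $11,140; Winslow Overpass 290,834.29 → $290,835; Meridian Reservoir 150,277.88 → $150,280; Pioneer Plaza 56,708.64 → $56,710.
Rounding difference −$5 on remainder applied to Winslow Overpass.
Totals: Harbor Pavilion $95,985 + $11,140 = $107,125; Winslow Overpass $95,985 + $290,830 = $386,815; Meridian Reservoir $95,985 + $150,280 = $246,265; Pioneer Plaza $95,985 + $56,710 = $152,695.

Harbor Pavilion: $107,125 | Winslow Overpass: $386,815 | Meridian Reservoir: $246,265 | Pioneer Plaza: $152,695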